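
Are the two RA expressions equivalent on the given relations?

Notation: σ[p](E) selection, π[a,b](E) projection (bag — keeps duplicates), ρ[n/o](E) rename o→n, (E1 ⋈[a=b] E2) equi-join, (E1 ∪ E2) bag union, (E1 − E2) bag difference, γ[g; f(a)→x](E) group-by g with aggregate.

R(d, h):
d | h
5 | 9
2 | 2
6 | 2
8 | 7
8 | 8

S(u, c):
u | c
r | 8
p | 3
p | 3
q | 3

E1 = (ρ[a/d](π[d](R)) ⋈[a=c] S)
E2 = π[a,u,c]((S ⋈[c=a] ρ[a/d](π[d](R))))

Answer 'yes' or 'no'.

E1 subexpression sizes:
  R → 5
  π[d](R) → 5
  ρ[a/d](π[d](R)) → 5
  S → 4
  (ρ[a/d](π[d](R)) ⋈[a=c] S) → 2
E2 subexpression sizes:
  S → 4
  R → 5
  π[d](R) → 5
  ρ[a/d](π[d](R)) → 5
  (S ⋈[c=a] ρ[a/d](π[d](R))) → 2
  π[a,u,c]((S ⋈[c=a] ρ[a/d](π[d](R)))) → 2

E1 and E2 produce the same multiset:
a | u | c
8 | r | 8
8 | r | 8

yes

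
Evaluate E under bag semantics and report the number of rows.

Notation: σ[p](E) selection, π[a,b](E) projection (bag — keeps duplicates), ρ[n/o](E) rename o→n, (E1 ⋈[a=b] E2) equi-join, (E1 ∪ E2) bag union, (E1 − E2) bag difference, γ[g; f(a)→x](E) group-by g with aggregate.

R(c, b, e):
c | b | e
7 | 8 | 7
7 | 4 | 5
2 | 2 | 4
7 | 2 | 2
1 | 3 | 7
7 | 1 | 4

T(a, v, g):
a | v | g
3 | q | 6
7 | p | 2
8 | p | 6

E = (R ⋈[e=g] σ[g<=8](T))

Stepwise |·|:
  R → 6
  T → 3
  σ[g<=8](T) → 3
  (R ⋈[e=g] σ[g<=8](T)) → 1

|E| = 1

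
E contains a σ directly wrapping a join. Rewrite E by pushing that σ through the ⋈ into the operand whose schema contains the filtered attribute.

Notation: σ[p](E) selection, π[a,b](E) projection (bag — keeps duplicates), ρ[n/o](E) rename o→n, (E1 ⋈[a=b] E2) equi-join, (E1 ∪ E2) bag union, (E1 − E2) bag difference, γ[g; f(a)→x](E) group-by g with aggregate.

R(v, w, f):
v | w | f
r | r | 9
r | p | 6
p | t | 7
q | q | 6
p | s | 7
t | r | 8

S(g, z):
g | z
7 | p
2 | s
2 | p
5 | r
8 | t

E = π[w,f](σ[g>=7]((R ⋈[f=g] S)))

σ filters on g, owned by the right side.
E' = π[w,f]((R ⋈[f=g] σ[g>=7](S)))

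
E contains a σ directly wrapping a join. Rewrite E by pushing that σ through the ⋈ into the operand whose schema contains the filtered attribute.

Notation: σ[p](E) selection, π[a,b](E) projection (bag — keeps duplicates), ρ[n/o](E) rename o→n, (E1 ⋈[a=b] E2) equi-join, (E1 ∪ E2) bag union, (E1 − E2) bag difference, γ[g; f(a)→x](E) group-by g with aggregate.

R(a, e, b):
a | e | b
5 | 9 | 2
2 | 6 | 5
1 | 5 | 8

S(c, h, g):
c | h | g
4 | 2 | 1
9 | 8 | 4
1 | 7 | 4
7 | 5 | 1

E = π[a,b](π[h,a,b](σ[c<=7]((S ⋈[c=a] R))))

σ filters on c, owned by the left side.
E' = π[a,b](π[h,a,b]((σ[c<=7](S) ⋈[c=a] R)))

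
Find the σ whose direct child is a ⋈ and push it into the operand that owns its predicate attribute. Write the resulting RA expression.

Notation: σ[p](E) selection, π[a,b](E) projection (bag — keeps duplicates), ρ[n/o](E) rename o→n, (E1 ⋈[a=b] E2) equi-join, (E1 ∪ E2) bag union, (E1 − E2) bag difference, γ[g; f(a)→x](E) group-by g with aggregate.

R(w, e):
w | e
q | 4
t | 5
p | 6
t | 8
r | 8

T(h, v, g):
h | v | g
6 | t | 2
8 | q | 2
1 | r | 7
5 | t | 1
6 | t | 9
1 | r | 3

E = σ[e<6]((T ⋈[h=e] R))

σ filters on e, owned by the right side.
E' = (T ⋈[h=e] σ[e<6](R))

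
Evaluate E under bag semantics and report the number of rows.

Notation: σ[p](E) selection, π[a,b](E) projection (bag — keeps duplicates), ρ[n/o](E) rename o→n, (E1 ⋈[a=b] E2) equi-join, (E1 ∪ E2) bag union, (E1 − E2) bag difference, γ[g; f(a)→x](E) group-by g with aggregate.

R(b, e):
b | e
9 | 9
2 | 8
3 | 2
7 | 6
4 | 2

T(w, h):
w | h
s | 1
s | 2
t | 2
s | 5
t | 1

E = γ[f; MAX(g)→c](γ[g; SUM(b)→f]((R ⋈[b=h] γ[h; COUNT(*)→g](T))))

Row counts bottom-up:
  R → 5
  T → 5
  γ[h; COUNT(*)→g](T) → 3
  (R ⋈[b=h] γ[h; COUNT(*)→g](T)) → 1
  γ[g; SUM(b)→f]((R ⋈[b=h] γ[h; COUNT(*)→g](T))) → 1
  γ[f; MAX(g)→c](γ[g; SUM(b)→f]((R ⋈[b=h] γ[h; COUNT(*)→g](T)))) → 1

|E| = 1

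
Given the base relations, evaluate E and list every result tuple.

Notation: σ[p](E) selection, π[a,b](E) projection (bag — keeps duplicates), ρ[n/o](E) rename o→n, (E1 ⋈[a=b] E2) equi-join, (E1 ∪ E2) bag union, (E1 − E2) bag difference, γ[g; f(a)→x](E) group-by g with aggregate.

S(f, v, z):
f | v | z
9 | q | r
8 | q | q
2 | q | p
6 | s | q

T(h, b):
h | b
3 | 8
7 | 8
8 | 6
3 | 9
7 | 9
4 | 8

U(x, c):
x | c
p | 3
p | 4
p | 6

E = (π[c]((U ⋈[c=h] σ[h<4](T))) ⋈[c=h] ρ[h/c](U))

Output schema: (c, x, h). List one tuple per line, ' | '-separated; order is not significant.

Row counts bottom-up:
  U → 3
  T → 6
  σ[h<4](T) → 2
  (U ⋈[c=h] σ[h<4](T)) → 2
  π[c]((U ⋈[c=h] σ[h<4](T))) → 2
  U → 3
  ρ[h/c](U) → 3
  (π[c]((U ⋈[c=h] σ[h<4](T))) ⋈[c=h] ρ[h/c](U)) → 2

== RESULT ==
c | x | h
3 | p | 3
3 | p | 3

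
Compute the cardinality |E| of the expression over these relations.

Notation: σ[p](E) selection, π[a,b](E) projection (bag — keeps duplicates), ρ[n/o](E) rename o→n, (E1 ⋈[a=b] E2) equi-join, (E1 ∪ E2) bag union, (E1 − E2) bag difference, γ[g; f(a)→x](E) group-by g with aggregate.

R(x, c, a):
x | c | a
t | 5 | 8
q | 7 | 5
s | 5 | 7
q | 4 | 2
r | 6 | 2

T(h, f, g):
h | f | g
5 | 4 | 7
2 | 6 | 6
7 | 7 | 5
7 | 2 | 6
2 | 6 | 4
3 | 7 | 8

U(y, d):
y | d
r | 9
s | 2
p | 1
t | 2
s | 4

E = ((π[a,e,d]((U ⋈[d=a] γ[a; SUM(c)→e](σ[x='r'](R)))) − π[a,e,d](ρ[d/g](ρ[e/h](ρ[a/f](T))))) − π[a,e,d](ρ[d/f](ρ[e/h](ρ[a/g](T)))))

Subexpression sizes:
  U → 5
  R → 5
  σ[x='r'](R) → 1
  γ[a; SUM(c)→e](σ[x='r'](R)) → 1
  (U ⋈[d=a] γ[a; SUM(c)→e](σ[x='r'](R))) → 2
  π[a,e,d]((U ⋈[d=a] γ[a; SUM(c)→e](σ[x='r'](R)))) → 2
  T → 6
  ρ[a/f](T) → 6
  ρ[e/h](ρ[a/f](T)) → 6
  ρ[d/g](ρ[e/h](ρ[a/f](T))) → 6
  π[a,e,d](ρ[d/g](ρ[e/h](ρ[a/f](T)))) → 6
  (π[a,e,d]((U ⋈[d=a] γ[a; SUM(c)→e](σ[x='r'](R)))) − π[a,e,d](ρ[d/g](ρ[e/h](ρ[a/f](T))))) → 2
  T → 6
  ρ[a/g](T) → 6
  ρ[e/h](ρ[a/g](T)) → 6
  ρ[d/f](ρ[e/h](ρ[a/g](T))) → 6
  π[a,e,d](ρ[d/f](ρ[e/h](ρ[a/g](T)))) → 6
  ((π[a,e,d]((U ⋈[d=a] γ[a; SUM(c)→e](σ[x='r'](R)))) − π[a,e,d](ρ[d/g](ρ[e/h](ρ[a/f](T))))) − π[a,e,d](ρ[d/f](ρ[e/h](ρ[a/g](T))))) → 2

|E| = 2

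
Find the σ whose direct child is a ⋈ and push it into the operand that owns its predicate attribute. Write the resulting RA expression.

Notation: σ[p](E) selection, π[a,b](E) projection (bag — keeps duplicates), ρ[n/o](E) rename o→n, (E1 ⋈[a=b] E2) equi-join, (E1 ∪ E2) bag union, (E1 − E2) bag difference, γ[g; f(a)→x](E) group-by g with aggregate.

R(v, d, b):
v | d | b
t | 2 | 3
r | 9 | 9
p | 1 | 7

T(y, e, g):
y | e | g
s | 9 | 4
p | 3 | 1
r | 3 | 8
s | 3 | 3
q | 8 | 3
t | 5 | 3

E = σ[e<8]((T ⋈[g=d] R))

σ filters on e, owned by the left side.
E' = (σ[e<8](T) ⋈[g=d] R)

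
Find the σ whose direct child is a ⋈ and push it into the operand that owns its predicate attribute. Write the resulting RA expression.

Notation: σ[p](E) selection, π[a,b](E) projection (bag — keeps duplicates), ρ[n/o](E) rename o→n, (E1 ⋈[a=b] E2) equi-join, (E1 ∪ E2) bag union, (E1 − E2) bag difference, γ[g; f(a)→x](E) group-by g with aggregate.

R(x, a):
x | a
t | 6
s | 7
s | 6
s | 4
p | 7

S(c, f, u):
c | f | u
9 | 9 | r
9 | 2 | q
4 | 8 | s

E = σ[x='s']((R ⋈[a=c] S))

σ filters on x, owned by the left side.
E' = (σ[x='s'](R) ⋈[a=c] S)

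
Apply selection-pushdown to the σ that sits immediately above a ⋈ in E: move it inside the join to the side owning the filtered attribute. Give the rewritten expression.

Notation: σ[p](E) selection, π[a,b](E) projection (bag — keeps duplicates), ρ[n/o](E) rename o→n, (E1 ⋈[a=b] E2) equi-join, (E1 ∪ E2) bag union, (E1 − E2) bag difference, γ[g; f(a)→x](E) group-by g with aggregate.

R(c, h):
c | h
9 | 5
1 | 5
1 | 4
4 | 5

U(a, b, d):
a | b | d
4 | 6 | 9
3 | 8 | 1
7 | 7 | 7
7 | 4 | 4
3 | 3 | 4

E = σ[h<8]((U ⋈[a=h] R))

σ filters on h, owned by the right side.
E' = (U ⋈[a=h] σ[h<8](R))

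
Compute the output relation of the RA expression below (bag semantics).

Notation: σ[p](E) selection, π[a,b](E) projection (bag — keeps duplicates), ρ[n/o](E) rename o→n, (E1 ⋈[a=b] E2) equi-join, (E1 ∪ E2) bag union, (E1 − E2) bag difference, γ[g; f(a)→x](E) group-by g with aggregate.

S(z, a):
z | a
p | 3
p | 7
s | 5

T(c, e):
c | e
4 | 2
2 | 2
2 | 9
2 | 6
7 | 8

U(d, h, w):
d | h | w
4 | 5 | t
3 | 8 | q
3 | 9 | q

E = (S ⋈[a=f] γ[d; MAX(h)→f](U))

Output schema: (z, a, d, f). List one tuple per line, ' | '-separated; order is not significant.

Row counts bottom-up:
  S → 3
  U → 3
  γ[d; MAX(h)→f](U) → 2
  (S ⋈[a=f] γ[d; MAX(h)→f](U)) → 1

== RESULT ==
z | a | d | f
s | 5 | 4 | 5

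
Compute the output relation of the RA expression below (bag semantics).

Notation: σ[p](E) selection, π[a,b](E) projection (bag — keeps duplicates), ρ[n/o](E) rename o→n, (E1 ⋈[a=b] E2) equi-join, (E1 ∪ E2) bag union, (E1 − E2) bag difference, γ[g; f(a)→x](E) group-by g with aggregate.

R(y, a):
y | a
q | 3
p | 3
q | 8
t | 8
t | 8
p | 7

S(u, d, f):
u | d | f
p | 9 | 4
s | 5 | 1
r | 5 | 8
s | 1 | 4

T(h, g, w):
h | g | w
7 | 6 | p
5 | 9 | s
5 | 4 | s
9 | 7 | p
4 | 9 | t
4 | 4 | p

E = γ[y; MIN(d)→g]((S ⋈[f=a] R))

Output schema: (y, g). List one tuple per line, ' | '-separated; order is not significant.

Row counts bottom-up:
  S → 4
  R → 6
  (S ⋈[f=a] R) → 3
  γ[y; MIN(d)→g]((S ⋈[f=a] R)) → 2

== RESULT ==
y | g
q | 5
t | 5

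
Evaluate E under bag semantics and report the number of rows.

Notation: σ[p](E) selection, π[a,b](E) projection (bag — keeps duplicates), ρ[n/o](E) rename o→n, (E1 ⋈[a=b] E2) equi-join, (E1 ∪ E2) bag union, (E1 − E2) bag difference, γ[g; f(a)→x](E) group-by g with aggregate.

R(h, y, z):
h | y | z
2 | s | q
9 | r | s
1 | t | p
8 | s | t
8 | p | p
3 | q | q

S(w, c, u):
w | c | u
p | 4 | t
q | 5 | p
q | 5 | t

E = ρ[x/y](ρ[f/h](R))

Row counts bottom-up:
  R → 6
  ρ[f/h](R) → 6
  ρ[x/y](ρ[f/h](R)) → 6

|E| = 6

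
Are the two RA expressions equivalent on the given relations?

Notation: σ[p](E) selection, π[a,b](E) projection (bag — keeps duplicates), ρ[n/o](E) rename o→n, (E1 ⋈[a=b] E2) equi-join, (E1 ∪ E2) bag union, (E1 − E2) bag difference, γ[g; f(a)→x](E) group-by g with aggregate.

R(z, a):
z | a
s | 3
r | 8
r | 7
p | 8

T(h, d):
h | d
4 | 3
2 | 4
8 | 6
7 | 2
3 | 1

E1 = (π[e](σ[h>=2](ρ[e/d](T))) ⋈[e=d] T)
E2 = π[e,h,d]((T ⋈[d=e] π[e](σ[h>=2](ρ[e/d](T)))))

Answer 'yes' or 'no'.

E1 row counts bottom-up:
  T → 5
  ρ[e/d](T) → 5
  σ[h>=2](ρ[e/d](T)) → 5
  π[e](σ[h>=2](ρ[e/d](T))) → 5
  T → 5
  (π[e](σ[h>=2](ρ[e/d](T))) ⋈[e=d] T) → 5
E2 row counts bottom-up:
  T → 5
  T → 5
  ρ[e/d](T) → 5
  σ[h>=2](ρ[e/d](T)) → 5
  π[e](σ[h>=2](ρ[e/d](T))) → 5
  (T ⋈[d=e] π[e](σ[h>=2](ρ[e/d](T)))) → 5
  π[e,h,d]((T ⋈[d=e] π[e](σ[h>=2](ρ[e/d](T))))) → 5

E1 and E2 produce the same multiset:
e | h | d
1 | 3 | 1
2 | 7 | 2
3 | 4 | 3
4 | 2 | 4
6 | 8 | 6

yes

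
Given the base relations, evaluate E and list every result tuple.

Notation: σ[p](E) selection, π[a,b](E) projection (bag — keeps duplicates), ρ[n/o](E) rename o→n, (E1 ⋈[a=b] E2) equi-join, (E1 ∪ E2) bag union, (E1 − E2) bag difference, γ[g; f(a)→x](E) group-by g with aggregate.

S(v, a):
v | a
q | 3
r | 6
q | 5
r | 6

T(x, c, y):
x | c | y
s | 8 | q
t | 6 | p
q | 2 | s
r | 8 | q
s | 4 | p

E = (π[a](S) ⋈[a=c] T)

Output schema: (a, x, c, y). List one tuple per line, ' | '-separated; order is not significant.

Per-node cardinality:
  S → 4
  π[a](S) → 4
  T → 5
  (π[a](S) ⋈[a=c] T) → 2

== RESULT ==
a | x | c | y
6 | t | 6 | p
6 | t | 6 | p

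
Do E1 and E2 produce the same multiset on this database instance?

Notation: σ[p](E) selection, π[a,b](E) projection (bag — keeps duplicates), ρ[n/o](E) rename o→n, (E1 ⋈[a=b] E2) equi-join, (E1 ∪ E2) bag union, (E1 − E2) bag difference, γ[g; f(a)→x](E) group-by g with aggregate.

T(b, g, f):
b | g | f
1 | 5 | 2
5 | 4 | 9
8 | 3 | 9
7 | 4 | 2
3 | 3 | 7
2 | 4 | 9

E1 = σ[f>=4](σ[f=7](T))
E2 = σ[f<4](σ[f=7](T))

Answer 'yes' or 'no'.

E1 per-node cardinality:
  T → 6
  σ[f=7](T) → 1
  σ[f>=4](σ[f=7](T)) → 1
E2 per-node cardinality:
  T → 6
  σ[f=7](T) → 1
  σ[f<4](σ[f=7](T)) → 0

E1 result:
b | g | f
3 | 3 | 7
E2 result:
b | g | f
(0 rows)
Witness: (3, 3, 7) appears 1× in E1 but 0× in E2.

no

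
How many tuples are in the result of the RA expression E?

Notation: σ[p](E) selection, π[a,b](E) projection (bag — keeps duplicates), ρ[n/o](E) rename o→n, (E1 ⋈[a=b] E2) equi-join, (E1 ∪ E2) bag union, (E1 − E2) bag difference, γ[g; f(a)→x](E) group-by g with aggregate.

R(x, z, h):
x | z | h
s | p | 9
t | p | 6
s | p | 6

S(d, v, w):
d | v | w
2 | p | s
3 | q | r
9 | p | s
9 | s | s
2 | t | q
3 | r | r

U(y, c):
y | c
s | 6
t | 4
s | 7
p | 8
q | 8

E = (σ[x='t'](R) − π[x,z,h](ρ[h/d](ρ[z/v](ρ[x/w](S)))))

Subexpression sizes:
  R → 3
  σ[x='t'](R) → 1
  S → 6
  ρ[x/w](S) → 6
  ρ[z/v](ρ[x/w](S)) → 6
  ρ[h/d](ρ[z/v](ρ[x/w](S))) → 6
  π[x,z,h](ρ[h/d](ρ[z/v](ρ[x/w](S)))) → 6
  (σ[x='t'](R) − π[x,z,h](ρ[h/d](ρ[z/v](ρ[x/w](S))))) → 1

|E| = 1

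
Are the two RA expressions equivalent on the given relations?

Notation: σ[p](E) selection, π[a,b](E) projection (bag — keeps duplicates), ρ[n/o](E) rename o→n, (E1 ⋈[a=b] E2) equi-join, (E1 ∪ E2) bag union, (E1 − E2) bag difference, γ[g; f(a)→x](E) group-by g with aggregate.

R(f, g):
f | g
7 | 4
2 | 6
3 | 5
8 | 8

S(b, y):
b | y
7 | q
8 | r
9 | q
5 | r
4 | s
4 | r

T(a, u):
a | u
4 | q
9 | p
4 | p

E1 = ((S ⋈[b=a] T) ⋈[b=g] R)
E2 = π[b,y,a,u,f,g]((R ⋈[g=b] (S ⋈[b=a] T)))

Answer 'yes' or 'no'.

E1 subexpression sizes:
  S → 6
  T → 3
  (S ⋈[b=a] T) → 5
  R → 4
  ((S ⋈[b=a] T) ⋈[b=g] R) → 4
E2 subexpression sizes:
  R → 4
  S → 6
  T → 3
  (S ⋈[b=a] T) → 5
  (R ⋈[g=b] (S ⋈[b=a] T)) → 4
  π[b,y,a,u,f,g]((R ⋈[g=b] (S ⋈[b=a] T))) → 4

E1 and E2 produce the same multiset:
b | y | a | u | f | g
4 | r | 4 | p | 7 | 4
4 | r | 4 | q | 7 | 4
4 | s | 4 | p | 7 | 4
4 | s | 4 | q | 7 | 4

yes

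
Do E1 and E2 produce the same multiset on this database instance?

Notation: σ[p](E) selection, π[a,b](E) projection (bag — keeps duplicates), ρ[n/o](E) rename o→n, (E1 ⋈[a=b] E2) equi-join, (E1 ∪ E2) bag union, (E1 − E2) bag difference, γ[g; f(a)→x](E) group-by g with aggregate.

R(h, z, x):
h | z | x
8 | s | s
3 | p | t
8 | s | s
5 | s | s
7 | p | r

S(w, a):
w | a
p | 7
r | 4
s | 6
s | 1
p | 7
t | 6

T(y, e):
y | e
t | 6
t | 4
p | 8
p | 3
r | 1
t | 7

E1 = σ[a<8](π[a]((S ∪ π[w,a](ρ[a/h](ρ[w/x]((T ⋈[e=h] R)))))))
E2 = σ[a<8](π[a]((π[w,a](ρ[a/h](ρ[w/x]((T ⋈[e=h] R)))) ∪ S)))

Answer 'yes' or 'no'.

E1 per-node cardinality:
  S → 6
  T → 6
  R → 5
  (T ⋈[e=h] R) → 4
  ρ[w/x]((T ⋈[e=h] R)) → 4
  ρ[a/h](ρ[w/x]((T ⋈[e=h] R))) → 4
  π[w,a](ρ[a/h](ρ[w/x]((T ⋈[e=h] R)))) → 4
  (S ∪ π[w,a](ρ[a/h](ρ[w/x]((T ⋈[e=h] R))))) → 10
  π[a]((S ∪ π[w,a](ρ[a/h](ρ[w/x]((T ⋈[e=h] R)))))) → 10
  σ[a<8](π[a]((S ∪ π[w,a](ρ[a/h](ρ[w/x]((T ⋈[e=h] R))))))) → 8
E2 per-node cardinality:
  T → 6
  R → 5
  (T ⋈[e=h] R) → 4
  ρ[w/x]((T ⋈[e=h] R)) → 4
  ρ[a/h](ρ[w/x]((T ⋈[e=h] R))) → 4
  π[w,a](ρ[a/h](ρ[w/x]((T ⋈[e=h] R)))) → 4
  S → 6
  (π[w,a](ρ[a/h](ρ[w/x]((T ⋈[e=h] R)))) ∪ S) → 10
  π[a]((π[w,a](ρ[a/h](ρ[w/x]((T ⋈[e=h] R)))) ∪ S)) → 10
  σ[a<8](π[a]((π[w,a](ρ[a/h](ρ[w/x]((T ⋈[e=h] R)))) ∪ S))) → 8

E1 and E2 produce the same multiset:
a
1
3
4
6
6
7
7
7

yes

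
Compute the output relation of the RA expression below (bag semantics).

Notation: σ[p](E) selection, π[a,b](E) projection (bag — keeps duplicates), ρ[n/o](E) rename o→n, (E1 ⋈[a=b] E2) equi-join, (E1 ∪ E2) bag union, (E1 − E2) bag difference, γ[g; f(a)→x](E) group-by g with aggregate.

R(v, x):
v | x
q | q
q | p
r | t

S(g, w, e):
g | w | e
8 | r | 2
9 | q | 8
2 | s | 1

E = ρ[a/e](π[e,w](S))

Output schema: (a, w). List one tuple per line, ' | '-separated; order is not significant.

Stepwise |·|:
  S → 3
  π[e,w](S) → 3
  ρ[a/e](π[e,w](S)) → 3

== RESULT ==
a | w
1 | s
2 | r
8 | q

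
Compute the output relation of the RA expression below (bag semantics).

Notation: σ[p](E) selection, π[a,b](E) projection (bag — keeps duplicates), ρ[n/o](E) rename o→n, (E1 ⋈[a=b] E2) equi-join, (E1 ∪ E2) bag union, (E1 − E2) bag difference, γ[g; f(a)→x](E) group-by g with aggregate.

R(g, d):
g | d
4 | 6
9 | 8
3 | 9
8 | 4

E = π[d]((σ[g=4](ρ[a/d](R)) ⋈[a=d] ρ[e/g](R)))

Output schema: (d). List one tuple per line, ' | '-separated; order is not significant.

Stepwise |·|:
  R → 4
  ρ[a/d](R) → 4
  σ[g=4](ρ[a/d](R)) → 1
  R → 4
  ρ[e/g](R) → 4
  (σ[g=4](ρ[a/d](R)) ⋈[a=d] ρ[e/g](R)) → 1
  π[d]((σ[g=4](ρ[a/d](R)) ⋈[a=d] ρ[e/g](R))) → 1

== RESULT ==
d
6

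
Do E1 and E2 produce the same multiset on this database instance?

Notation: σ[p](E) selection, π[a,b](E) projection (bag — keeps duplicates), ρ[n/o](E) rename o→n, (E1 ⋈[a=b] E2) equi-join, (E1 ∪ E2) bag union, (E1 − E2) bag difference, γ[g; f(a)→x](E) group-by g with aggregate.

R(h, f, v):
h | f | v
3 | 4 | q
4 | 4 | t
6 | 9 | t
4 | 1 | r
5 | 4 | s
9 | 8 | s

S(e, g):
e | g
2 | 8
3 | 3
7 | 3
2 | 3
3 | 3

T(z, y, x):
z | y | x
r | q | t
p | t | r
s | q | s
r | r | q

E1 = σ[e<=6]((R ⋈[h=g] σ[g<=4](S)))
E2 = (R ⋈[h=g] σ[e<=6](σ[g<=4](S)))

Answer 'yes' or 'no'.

E1 per-node cardinality:
  R → 6
  S → 5
  σ[g<=4](S) → 4
  (R ⋈[h=g] σ[g<=4](S)) → 4
  σ[e<=6]((R ⋈[h=g] σ[g<=4](S))) → 3
E2 per-node cardinality:
  R → 6
  S → 5
  σ[g<=4](S) → 4
  σ[e<=6](σ[g<=4](S)) → 3
  (R ⋈[h=g] σ[e<=6](σ[g<=4](S))) → 3

E1 and E2 produce the same multiset:
h | f | v | e | g
3 | 4 | q | 2 | 3
3 | 4 | q | 3 | 3
3 | 4 | q | 3 | 3

yes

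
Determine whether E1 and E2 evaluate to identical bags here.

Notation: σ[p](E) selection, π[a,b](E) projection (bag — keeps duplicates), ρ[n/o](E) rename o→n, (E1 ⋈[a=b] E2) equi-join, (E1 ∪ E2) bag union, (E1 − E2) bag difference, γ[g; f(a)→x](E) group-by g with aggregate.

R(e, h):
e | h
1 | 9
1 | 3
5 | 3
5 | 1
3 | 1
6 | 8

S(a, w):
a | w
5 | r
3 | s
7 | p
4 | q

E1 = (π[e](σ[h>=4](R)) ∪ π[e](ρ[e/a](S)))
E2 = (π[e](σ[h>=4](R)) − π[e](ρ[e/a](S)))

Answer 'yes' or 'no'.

E1 row counts bottom-up:
  R → 6
  σ[h>=4](R) → 2
  π[e](σ[h>=4](R)) → 2
  S → 4
  ρ[e/a](S) → 4
  π[e](ρ[e/a](S)) → 4
  (π[e](σ[h>=4](R)) ∪ π[e](ρ[e/a](S))) → 6
E2 row counts bottom-up:
  R → 6
  σ[h>=4](R) → 2
  π[e](σ[h>=4](R)) → 2
  S → 4
  ρ[e/a](S) → 4
  π[e](ρ[e/a](S)) → 4
  (π[e](σ[h>=4](R)) − π[e](ρ[e/a](S))) → 2

E1 result:
e
1
3
4
5
6
7
E2 result:
e
1
6
Witness: (7,) appears 1× in E1 but 0× in E2.

no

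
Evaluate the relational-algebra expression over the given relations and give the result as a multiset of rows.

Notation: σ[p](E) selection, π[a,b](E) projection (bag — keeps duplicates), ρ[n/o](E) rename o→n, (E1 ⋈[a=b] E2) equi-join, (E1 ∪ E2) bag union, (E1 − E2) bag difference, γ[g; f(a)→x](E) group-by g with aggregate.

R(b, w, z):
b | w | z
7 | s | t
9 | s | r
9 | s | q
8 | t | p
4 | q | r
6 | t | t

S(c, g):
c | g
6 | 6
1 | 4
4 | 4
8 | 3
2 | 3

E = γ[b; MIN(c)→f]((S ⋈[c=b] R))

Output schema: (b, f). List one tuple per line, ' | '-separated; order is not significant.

Stepwise |·|:
  S → 5
  R → 6
  (S ⋈[c=b] R) → 3
  γ[b; MIN(c)→f]((S ⋈[c=b] R)) → 3

== RESULT ==
b | f
4 | 4
6 | 6
8 | 8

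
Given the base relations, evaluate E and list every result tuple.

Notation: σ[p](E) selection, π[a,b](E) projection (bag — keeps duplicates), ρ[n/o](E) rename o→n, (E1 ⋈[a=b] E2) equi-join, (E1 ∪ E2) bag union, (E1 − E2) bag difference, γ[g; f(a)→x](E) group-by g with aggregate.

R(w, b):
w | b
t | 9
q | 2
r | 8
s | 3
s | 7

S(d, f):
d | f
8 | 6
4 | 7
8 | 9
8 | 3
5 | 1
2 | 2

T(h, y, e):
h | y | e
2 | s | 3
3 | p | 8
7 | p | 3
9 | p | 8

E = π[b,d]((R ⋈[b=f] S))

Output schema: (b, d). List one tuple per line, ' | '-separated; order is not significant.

Per-node cardinality:
  R → 5
  S → 6
  (R ⋈[b=f] S) → 4
  π[b,d]((R ⋈[b=f] S)) → 4

== RESULT ==
b | d
2 | 2
3 | 8
7 | 4
9 | 8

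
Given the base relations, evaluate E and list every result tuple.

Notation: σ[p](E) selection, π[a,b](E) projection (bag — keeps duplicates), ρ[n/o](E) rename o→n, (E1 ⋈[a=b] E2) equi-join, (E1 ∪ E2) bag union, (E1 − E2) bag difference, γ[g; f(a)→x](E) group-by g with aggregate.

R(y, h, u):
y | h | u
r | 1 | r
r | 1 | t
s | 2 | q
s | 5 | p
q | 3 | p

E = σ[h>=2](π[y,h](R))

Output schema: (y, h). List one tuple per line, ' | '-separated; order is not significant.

Subexpression sizes:
  R → 5
  π[y,h](R) → 5
  σ[h>=2](π[y,h](R)) → 3

== RESULT ==
y | h
q | 3
s | 2
s | 5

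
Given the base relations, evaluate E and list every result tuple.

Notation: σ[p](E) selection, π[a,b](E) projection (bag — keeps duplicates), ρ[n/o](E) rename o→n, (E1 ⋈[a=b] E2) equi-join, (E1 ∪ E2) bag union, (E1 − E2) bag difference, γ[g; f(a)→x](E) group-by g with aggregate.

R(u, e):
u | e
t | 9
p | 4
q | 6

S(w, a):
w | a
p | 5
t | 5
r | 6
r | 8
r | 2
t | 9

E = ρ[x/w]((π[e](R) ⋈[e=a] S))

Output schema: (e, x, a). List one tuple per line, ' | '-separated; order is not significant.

Subexpression sizes:
  R → 3
  π[e](R) → 3
  S → 6
  (π[e](R) ⋈[e=a] S) → 2
  ρ[x/w]((π[e](R) ⋈[e=a] S)) → 2

== RESULT ==
e | x | a
6 | r | 6
9 | t | 9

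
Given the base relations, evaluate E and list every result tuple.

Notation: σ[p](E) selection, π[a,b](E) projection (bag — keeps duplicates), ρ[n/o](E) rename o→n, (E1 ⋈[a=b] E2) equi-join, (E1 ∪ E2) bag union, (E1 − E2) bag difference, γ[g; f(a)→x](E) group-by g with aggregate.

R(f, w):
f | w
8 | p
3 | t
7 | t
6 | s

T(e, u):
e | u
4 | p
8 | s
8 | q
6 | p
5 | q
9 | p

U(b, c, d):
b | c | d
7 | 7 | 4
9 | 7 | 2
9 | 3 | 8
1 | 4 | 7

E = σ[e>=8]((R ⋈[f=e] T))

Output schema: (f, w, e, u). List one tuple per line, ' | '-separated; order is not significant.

Stepwise |·|:
  R → 4
  T → 6
  (R ⋈[f=e] T) → 3
  σ[e>=8]((R ⋈[f=e] T)) → 2

== RESULT ==
f | w | e | u
8 | p | 8 | q
8 | p | 8 | s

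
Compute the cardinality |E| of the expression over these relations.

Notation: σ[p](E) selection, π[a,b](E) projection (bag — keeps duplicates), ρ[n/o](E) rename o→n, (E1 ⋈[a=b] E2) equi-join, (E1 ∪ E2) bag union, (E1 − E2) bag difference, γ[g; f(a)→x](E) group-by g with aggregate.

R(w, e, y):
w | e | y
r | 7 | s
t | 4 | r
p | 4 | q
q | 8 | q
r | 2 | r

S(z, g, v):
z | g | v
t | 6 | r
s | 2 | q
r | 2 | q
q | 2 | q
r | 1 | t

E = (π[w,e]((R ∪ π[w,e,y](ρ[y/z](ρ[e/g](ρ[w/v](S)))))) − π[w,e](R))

Row counts bottom-up:
  R → 5
  S → 5
  ρ[w/v](S) → 5
  ρ[e/g](ρ[w/v](S)) → 5
  ρ[y/z](ρ[e/g](ρ[w/v](S))) → 5
  π[w,e,y](ρ[y/z](ρ[e/g](ρ[w/v](S)))) → 5
  (R ∪ π[w,e,y](ρ[y/z](ρ[e/g](ρ[w/v](S))))) → 10
  π[w,e]((R ∪ π[w,e,y](ρ[y/z](ρ[e/g](ρ[w/v](S)))))) → 10
  R → 5
  π[w,e](R) → 5
  (π[w,e]((R ∪ π[w,e,y](ρ[y/z](ρ[e/g](ρ[w/v](S)))))) − π[w,e](R)) → 5

|E| = 5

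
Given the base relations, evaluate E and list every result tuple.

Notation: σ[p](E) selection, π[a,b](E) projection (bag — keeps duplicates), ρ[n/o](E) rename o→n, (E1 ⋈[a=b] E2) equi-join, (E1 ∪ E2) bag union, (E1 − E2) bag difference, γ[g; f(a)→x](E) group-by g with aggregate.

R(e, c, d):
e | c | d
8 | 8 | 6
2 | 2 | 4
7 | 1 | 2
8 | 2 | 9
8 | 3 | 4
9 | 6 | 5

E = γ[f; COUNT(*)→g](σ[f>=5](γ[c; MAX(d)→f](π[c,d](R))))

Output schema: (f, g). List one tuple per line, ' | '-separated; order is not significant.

Stepwise |·|:
  R → 6
  π[c,d](R) → 6
  γ[c; MAX(d)→f](π[c,d](R)) → 5
  σ[f>=5](γ[c; MAX(d)→f](π[c,d](R))) → 3
  γ[f; COUNT(*)→g](σ[f>=5](γ[c; MAX(d)→f](π[c,d](R)))) → 3

== RESULT ==
f | g
5 | 1
6 | 1
9 | 1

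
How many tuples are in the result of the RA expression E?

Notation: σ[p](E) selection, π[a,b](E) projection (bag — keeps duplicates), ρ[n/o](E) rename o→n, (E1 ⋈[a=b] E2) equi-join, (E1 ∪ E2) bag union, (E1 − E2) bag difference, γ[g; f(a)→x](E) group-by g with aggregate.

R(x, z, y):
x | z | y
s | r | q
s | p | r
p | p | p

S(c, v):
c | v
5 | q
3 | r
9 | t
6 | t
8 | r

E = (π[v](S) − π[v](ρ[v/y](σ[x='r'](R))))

Stepwise |·|:
  S → 5
  π[v](S) → 5
  R → 3
  σ[x='r'](R) → 0
  ρ[v/y](σ[x='r'](R)) → 0
  π[v](ρ[v/y](σ[x='r'](R))) → 0
  (π[v](S) − π[v](ρ[v/y](σ[x='r'](R)))) → 5

|E| = 5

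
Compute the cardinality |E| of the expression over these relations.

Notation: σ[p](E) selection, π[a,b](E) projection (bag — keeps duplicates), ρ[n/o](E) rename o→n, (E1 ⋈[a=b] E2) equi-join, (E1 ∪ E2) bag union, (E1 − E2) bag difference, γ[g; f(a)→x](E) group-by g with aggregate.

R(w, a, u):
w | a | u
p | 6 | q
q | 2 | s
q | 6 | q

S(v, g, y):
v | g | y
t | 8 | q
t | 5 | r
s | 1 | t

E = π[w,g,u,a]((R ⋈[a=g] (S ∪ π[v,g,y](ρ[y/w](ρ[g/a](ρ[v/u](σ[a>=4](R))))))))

Per-node cardinality:
  R → 3
  S → 3
  R → 3
  σ[a>=4](R) → 2
  ρ[v/u](σ[a>=4](R)) → 2
  ρ[g/a](ρ[v/u](σ[a>=4](R))) → 2
  ρ[y/w](ρ[g/a](ρ[v/u](σ[a>=4](R)))) → 2
  π[v,g,y](ρ[y/w](ρ[g/a](ρ[v/u](σ[a>=4](R))))) → 2
  (S ∪ π[v,g,y](ρ[y/w](ρ[g/a](ρ[v/u](σ[a>=4](R)))))) → 5
  (R ⋈[a=g] (S ∪ π[v,g,y](ρ[y/w](ρ[g/a](ρ[v/u](σ[a>=4](R))))))) → 4
  π[w,g,u,a]((R ⋈[a=g] (S ∪ π[v,g,y](ρ[y/w](ρ[g/a](ρ[v/u](σ[a>=4](R)))))))) → 4

|E| = 4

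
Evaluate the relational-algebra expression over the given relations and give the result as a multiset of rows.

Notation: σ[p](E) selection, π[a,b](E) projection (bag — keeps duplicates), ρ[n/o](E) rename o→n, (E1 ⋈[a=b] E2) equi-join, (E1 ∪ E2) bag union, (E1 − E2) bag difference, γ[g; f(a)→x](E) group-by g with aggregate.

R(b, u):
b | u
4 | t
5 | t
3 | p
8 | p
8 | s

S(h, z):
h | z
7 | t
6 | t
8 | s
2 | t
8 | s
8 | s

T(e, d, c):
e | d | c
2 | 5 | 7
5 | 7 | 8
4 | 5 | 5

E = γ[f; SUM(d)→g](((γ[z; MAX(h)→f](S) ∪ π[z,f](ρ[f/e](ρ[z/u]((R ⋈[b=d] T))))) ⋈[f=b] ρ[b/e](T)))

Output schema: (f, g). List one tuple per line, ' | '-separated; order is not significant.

Stepwise |·|:
  S → 6
  γ[z; MAX(h)→f](S) → 2
  R → 5
  T → 3
  (R ⋈[b=d] T) → 2
  ρ[z/u]((R ⋈[b=d] T)) → 2
  ρ[f/e](ρ[z/u]((R ⋈[b=d] T))) → 2
  π[z,f](ρ[f/e](ρ[z/u]((R ⋈[b=d] T)))) → 2
  (γ[z; MAX(h)→f](S) ∪ π[z,f](ρ[f/e](ρ[z/u]((R ⋈[b=d] T))))) → 4
  T → 3
  ρ[b/e](T) → 3
  ((γ[z; MAX(h)→f](S) ∪ π[z,f](ρ[f/e](ρ[z/u]((R ⋈[b=d] T))))) ⋈[f=b] ρ[b/e](T)) → 2
  γ[f; SUM(d)→g](((γ[z; MAX(h)→f](S) ∪ π[z,f](ρ[f/e](ρ[z/u]((R ⋈[b=d] T))))) ⋈[f=b] ρ[b/e](T))) → 2

== RESULT ==
f | g
2 | 5
4 | 5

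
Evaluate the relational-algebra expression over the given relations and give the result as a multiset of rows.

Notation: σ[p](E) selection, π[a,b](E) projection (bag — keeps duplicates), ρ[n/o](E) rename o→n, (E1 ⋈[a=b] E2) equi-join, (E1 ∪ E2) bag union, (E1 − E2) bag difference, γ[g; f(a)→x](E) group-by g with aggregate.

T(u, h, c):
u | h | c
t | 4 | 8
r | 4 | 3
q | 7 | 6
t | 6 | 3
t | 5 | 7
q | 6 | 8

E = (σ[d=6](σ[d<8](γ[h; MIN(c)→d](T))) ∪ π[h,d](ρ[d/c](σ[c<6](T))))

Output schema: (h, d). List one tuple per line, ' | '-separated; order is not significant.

Subexpression sizes:
  T → 6
  γ[h; MIN(c)→d](T) → 4
  σ[d<8](γ[h; MIN(c)→d](T)) → 4
  σ[d=6](σ[d<8](γ[h; MIN(c)→d](T))) → 1
  T → 6
  σ[c<6](T) → 2
  ρ[d/c](σ[c<6](T)) → 2
  π[h,d](ρ[d/c](σ[c<6](T))) → 2
  (σ[d=6](σ[d<8](γ[h; MIN(c)→d](T))) ∪ π[h,d](ρ[d/c](σ[c<6](T)))) → 3

== RESULT ==
h | d
4 | 3
6 | 3
7 | 6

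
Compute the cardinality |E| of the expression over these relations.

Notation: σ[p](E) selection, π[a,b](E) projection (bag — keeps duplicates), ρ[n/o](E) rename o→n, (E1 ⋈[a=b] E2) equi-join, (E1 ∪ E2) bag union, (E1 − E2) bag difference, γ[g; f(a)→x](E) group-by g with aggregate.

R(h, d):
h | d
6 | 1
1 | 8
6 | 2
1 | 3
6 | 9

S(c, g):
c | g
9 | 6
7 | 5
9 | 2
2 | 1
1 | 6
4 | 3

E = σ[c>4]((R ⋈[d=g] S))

Stepwise |·|:
  R → 5
  S → 6
  (R ⋈[d=g] S) → 3
  σ[c>4]((R ⋈[d=g] S)) → 1

|E| = 1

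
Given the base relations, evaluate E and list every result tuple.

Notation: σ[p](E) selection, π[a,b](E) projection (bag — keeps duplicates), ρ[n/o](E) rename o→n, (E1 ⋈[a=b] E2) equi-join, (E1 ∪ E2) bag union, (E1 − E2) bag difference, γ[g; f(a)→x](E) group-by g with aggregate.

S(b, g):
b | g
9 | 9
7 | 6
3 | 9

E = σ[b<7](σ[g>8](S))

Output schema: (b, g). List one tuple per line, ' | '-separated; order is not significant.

Per-node cardinality:
  S → 3
  σ[g>8](S) → 2
  σ[b<7](σ[g>8](S)) → 1

== RESULT ==
b | g
3 | 9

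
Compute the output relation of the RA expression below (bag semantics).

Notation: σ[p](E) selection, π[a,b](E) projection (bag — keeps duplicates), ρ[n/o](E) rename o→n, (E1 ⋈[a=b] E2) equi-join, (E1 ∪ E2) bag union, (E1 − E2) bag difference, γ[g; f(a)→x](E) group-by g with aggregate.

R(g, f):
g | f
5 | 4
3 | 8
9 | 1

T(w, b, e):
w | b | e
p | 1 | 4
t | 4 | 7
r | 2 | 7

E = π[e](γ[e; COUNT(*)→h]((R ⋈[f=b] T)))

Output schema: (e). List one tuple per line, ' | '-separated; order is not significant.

Stepwise |·|:
  R → 3
  T → 3
  (R ⋈[f=b] T) → 2
  γ[e; COUNT(*)→h]((R ⋈[f=b] T)) → 2
  π[e](γ[e; COUNT(*)→h]((R ⋈[f=b] T))) → 2

== RESULT ==
e
4
7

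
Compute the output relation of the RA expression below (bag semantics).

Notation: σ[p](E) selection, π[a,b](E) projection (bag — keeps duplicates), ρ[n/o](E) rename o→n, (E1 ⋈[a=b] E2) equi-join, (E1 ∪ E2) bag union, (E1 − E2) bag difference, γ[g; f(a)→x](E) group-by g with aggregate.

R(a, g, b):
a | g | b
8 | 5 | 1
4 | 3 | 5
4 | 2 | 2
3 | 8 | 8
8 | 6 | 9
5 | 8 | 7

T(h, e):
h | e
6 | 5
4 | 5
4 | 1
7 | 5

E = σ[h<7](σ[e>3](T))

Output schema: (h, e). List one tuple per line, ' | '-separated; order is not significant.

Subexpression sizes:
  T → 4
  σ[e>3](T) → 3
  σ[h<7](σ[e>3](T)) → 2

== RESULT ==
h | e
4 | 5
6 | 5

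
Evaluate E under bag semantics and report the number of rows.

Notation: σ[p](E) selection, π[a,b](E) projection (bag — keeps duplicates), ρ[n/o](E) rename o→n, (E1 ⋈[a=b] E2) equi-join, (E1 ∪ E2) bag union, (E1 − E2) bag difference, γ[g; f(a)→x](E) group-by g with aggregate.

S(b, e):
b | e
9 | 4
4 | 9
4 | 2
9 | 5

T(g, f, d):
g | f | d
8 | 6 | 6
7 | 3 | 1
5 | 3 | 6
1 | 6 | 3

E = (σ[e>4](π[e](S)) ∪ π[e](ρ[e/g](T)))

Subexpression sizes:
  S → 4
  π[e](S) → 4
  σ[e>4](π[e](S)) → 2
  T → 4
  ρ[e/g](T) → 4
  π[e](ρ[e/g](T)) → 4
  (σ[e>4](π[e](S)) ∪ π[e](ρ[e/g](T))) → 6

|E| = 6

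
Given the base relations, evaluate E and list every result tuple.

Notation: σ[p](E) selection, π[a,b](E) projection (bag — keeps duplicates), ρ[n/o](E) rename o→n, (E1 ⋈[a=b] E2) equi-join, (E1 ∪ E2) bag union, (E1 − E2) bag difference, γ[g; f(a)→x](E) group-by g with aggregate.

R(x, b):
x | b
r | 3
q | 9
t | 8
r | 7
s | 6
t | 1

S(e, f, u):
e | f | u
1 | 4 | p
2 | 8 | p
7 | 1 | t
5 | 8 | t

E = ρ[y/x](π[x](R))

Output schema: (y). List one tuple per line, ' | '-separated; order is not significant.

Row counts bottom-up:
  R → 6
  π[x](R) → 6
  ρ[y/x](π[x](R)) → 6

== RESULT ==
y
q
r
r
s
t
t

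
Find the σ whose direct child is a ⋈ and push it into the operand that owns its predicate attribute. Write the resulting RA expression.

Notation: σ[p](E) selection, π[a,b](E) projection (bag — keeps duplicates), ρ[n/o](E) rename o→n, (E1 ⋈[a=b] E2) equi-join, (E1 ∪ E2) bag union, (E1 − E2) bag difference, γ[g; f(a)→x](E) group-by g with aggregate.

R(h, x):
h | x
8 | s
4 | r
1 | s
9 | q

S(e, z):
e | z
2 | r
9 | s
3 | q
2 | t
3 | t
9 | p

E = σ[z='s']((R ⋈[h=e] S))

σ filters on z, owned by the right side.
E' = (R ⋈[h=e] σ[z='s'](S))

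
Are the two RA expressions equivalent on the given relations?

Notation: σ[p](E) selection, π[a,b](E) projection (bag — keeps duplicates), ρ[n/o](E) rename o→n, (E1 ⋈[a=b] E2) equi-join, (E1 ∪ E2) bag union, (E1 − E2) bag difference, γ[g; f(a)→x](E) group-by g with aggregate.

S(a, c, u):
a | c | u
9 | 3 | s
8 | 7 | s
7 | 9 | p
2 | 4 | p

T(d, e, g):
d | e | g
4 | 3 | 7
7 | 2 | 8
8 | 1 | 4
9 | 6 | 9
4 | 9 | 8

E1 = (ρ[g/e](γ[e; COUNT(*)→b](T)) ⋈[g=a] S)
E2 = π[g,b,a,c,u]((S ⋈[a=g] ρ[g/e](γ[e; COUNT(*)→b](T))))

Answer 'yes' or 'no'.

E1 per-node cardinality:
  T → 5
  γ[e; COUNT(*)→b](T) → 5
  ρ[g/e](γ[e; COUNT(*)→b](T)) → 5
  S → 4
  (ρ[g/e](γ[e; COUNT(*)→b](T)) ⋈[g=a] S) → 2
E2 per-node cardinality:
  S → 4
  T → 5
  γ[e; COUNT(*)→b](T) → 5
  ρ[g/e](γ[e; COUNT(*)→b](T)) → 5
  (S ⋈[a=g] ρ[g/e](γ[e; COUNT(*)→b](T))) → 2
  π[g,b,a,c,u]((S ⋈[a=g] ρ[g/e](γ[e; COUNT(*)→b](T)))) → 2

E1 and E2 produce the same multiset:
g | b | a | c | u
2 | 1 | 2 | 4 | p
9 | 1 | 9 | 3 | s

yes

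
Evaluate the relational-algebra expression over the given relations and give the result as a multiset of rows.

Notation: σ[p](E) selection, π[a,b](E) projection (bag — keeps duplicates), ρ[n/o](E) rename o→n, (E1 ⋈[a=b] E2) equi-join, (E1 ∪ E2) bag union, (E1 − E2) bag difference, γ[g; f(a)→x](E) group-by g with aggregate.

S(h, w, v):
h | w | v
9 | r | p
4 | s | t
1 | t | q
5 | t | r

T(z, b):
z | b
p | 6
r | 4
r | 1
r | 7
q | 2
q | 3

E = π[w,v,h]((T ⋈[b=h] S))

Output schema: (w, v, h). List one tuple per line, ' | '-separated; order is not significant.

Stepwise |·|:
  T → 6
  S → 4
  (T ⋈[b=h] S) → 2
  π[w,v,h]((T ⋈[b=h] S)) → 2

== RESULT ==
w | v | h
s | t | 4
t | q | 1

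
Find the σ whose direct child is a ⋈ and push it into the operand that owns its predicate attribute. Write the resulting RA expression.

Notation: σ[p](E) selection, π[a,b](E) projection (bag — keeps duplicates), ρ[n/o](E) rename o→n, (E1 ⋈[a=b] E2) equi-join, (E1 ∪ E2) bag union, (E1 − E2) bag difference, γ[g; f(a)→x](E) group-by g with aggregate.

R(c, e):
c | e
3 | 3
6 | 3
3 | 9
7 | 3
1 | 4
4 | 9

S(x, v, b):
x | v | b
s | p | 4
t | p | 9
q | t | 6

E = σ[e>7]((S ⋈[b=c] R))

σ filters on e, owned by the right side.
E' = (S ⋈[b=c] σ[e>7](R))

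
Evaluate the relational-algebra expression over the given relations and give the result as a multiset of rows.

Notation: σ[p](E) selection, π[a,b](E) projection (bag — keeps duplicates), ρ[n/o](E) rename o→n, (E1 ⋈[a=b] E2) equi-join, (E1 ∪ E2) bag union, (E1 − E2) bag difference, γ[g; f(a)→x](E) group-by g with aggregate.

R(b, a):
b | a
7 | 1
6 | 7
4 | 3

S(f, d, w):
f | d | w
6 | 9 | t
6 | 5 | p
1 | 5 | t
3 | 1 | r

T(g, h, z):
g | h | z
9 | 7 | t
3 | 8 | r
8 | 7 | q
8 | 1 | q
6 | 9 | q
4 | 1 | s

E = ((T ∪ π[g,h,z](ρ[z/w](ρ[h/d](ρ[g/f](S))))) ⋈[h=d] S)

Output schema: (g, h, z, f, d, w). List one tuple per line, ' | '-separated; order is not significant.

Subexpression sizes:
  T → 6
  S → 4
  ρ[g/f](S) → 4
  ρ[h/d](ρ[g/f](S)) → 4
  ρ[z/w](ρ[h/d](ρ[g/f](S))) → 4
  π[g,h,z](ρ[z/w](ρ[h/d](ρ[g/f](S)))) → 4
  (T ∪ π[g,h,z](ρ[z/w](ρ[h/d](ρ[g/f](S))))) → 10
  S → 4
  ((T ∪ π[g,h,z](ρ[z/w](ρ[h/d](ρ[g/f](S))))) ⋈[h=d] S) → 9

== RESULT ==
g | h | z | f | d | w
1 | 5 | t | 1 | 5 | t
1 | 5 | t | 6 | 5 | p
3 | 1 | r | 3 | 1 | r
4 | 1 | s | 3 | 1 | r
6 | 5 | p | 1 | 5 | t
6 | 5 | p | 6 | 5 | p
6 | 9 | q | 6 | 9 | t
6 | 9 | t | 6 | 9 | t
8 | 1 | q | 3 | 1 | r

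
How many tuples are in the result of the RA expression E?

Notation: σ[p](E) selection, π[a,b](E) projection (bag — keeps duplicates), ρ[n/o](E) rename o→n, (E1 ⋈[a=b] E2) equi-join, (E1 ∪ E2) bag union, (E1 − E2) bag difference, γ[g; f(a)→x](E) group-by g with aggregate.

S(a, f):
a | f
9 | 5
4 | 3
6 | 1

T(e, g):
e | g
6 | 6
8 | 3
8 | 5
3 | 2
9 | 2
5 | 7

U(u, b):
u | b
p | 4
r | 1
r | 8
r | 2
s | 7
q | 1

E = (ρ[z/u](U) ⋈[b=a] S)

Row counts bottom-up:
  U → 6
  ρ[z/u](U) → 6
  S → 3
  (ρ[z/u](U) ⋈[b=a] S) → 1

|E| = 1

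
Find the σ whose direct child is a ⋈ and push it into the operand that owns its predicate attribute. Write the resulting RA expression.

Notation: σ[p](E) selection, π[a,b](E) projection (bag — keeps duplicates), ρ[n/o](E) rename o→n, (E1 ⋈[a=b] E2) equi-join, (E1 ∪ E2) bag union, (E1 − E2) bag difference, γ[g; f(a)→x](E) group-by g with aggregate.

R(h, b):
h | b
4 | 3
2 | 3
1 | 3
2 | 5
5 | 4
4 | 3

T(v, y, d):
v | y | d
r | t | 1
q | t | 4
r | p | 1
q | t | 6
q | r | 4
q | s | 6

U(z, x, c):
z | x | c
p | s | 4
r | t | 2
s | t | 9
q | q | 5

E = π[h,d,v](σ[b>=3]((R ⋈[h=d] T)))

σ filters on b, owned by the left side.
E' = π[h,d,v]((σ[b>=3](R) ⋈[h=d] T))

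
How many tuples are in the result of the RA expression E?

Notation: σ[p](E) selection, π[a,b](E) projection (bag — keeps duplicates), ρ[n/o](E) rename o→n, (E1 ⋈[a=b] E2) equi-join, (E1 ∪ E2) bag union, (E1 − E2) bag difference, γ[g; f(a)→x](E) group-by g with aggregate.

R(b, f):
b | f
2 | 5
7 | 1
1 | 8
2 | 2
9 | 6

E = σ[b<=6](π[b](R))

Per-node cardinality:
  R → 5
  π[b](R) → 5
  σ[b<=6](π[b](R)) → 3

|E| = 3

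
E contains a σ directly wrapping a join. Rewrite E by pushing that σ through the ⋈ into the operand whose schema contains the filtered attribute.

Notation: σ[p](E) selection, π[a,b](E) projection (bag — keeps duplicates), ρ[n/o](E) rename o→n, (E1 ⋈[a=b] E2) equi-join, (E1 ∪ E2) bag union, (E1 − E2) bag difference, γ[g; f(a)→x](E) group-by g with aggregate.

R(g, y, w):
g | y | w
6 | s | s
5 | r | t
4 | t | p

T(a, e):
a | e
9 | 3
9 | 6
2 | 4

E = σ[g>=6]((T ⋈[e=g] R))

σ filters on g, owned by the right side.
E' = (T ⋈[e=g] σ[g>=6](R))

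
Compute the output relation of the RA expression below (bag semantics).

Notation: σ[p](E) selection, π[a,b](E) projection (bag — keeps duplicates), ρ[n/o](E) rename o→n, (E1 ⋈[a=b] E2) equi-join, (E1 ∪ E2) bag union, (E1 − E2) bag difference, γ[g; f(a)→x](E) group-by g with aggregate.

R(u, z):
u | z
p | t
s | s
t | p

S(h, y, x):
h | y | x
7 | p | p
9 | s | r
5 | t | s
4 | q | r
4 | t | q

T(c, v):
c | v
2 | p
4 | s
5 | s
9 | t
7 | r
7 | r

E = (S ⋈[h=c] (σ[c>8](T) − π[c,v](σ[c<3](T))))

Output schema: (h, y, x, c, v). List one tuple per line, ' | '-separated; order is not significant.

Row counts bottom-up:
  S → 5
  T → 6
  σ[c>8](T) → 1
  T → 6
  σ[c<3](T) → 1
  π[c,v](σ[c<3](T)) → 1
  (σ[c>8](T) − π[c,v](σ[c<3](T))) → 1
  (S ⋈[h=c] (σ[c>8](T) − π[c,v](σ[c<3](T)))) → 1

== RESULT ==
h | y | x | c | v
9 | s | r | 9 | t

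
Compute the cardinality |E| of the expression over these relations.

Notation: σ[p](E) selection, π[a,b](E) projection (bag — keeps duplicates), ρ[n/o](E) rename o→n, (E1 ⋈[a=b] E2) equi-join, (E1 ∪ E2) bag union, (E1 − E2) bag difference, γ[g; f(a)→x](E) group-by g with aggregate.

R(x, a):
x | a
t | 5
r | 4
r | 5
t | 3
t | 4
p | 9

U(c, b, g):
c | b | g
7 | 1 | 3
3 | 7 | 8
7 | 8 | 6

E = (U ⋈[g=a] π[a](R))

Subexpression sizes:
  U → 3
  R → 6
  π[a](R) → 6
  (U ⋈[g=a] π[a](R)) → 1

|E| = 1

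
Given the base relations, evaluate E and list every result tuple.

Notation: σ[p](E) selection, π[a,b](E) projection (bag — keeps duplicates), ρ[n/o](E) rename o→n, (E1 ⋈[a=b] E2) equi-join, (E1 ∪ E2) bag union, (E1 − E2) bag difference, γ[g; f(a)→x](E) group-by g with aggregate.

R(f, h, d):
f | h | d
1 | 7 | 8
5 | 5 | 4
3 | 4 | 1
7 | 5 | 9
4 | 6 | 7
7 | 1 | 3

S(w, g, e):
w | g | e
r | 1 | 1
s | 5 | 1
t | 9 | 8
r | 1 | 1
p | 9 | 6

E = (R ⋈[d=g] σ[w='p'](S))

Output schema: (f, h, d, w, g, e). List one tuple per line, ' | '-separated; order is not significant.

Per-node cardinality:
  R → 6
  S → 5
  σ[w='p'](S) → 1
  (R ⋈[d=g] σ[w='p'](S)) → 1

== RESULT ==
f | h | d | w | g | e
7 | 5 | 9 | p | 9 | 6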